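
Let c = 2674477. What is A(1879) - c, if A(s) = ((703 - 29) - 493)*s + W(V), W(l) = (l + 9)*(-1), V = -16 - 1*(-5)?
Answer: -2334376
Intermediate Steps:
V = -11 (V = -16 + 5 = -11)
W(l) = -9 - l (W(l) = (9 + l)*(-1) = -9 - l)
A(s) = 2 + 181*s (A(s) = ((703 - 29) - 493)*s + (-9 - 1*(-11)) = (674 - 493)*s + (-9 + 11) = 181*s + 2 = 2 + 181*s)
A(1879) - c = (2 + 181*1879) - 1*2674477 = (2 + 340099) - 2674477 = 340101 - 2674477 = -2334376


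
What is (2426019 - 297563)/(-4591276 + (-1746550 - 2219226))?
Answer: -532114/2139263 ≈ -0.24874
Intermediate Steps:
(2426019 - 297563)/(-4591276 + (-1746550 - 2219226)) = 2128456/(-4591276 - 3965776) = 2128456/(-8557052) = 2128456*(-1/8557052) = -532114/2139263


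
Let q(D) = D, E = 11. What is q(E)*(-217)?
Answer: -2387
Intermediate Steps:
q(E)*(-217) = 11*(-217) = -2387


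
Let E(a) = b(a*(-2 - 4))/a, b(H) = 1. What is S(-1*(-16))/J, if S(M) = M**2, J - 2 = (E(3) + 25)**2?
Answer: 1152/2897 ≈ 0.39765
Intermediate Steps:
E(a) = 1/a
J = 5794/9 (J = 2 + (1/3 + 25)**2 = 2 + (76/3)**2 = 2 + 5776/9 = 5794/9 ≈ 643.78)
S(-1*(-16))/J = (-1*(-16))**2/(5794/9) = 16**2*(9/5794) = 256*(9/5794) = 1152/2897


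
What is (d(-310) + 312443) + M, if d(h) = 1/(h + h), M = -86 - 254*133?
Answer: 172716499/620 ≈ 2.7858e+5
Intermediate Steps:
M = -33868 (M = -86 - 33782 = -33868)
d(h) = 1/(2*h)
(d(-310) + 312443) + M = ((½)/(-310) + 312443) - 33868 = ((½)*(-1/310) + 312443) - 33868 = (-1/620 + 312443) - 33868 = 193714659/620 - 33868 = 172716499/620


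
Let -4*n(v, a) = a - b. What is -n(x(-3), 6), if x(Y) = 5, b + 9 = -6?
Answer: 21/4 ≈ 5.2500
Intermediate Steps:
b = -15 (b = -9 - 6 = -15)
n(v, a) = -15/4 - a/4 (n(v, a) = -(a - 1*(-15))/4 = -(a + 15)/4 = -(15 + a)/4 = -15/4 - a/4)
-n(x(-3), 6) = -(-15/4 - 1/4*6) = -(-15/4 - 3/2) = -1*(-21/4) = 21/4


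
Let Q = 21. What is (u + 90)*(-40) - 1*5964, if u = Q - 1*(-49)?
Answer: -12364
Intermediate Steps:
u = 70 (u = 21 - 1*(-49) = 21 + 49 = 70)
(u + 90)*(-40) - 1*5964 = (70 + 90)*(-40) - 1*5964 = 160*(-40) - 5964 = -6400 - 5964 = -12364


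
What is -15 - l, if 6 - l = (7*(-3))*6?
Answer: -147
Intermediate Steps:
l = 132 (l = 6 - 7*(-3)*6 = 6 - (-21)*6 = 6 - 1*(-126) = 6 + 126 = 132)
-15 - l = -15 - 1*132 = -15 - 132 = -147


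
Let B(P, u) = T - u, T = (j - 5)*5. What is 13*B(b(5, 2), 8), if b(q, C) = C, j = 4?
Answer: -169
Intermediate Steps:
T = -5 (T = (4 - 5)*5 = -1*5 = -5)
B(P, u) = -5 - u
13*B(b(5, 2), 8) = 13*(-5 - 1*8) = 13*(-5 - 8) = 13*(-13) = -169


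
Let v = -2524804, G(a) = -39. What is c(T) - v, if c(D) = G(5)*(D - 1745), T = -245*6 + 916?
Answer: 2614465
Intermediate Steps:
T = -554 (T = -1470 + 916 = -554)
c(D) = 68055 - 39*D (c(D) = -39*(D - 1745) = -39*(-1745 + D) = 68055 - 39*D)
c(T) - v = (68055 - 39*(-554)) - 1*(-2524804) = (68055 + 21606) + 2524804 = 89661 + 2524804 = 2614465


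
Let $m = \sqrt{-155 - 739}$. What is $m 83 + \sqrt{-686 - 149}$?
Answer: $i \left(\sqrt{835} + 83 \sqrt{894}\right) \approx 2510.6 i$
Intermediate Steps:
$m = i \sqrt{894}$ ($m = \sqrt{-894} = i \sqrt{894} \approx 29.9 i$)
$m 83 + \sqrt{-686 - 149} = i \sqrt{894} \cdot 83 + \sqrt{-686 - 149} = 83 i \sqrt{894} + \sqrt{-835} = 83 i \sqrt{894} + i \sqrt{835} = i \sqrt{835} + 83 i \sqrt{894}$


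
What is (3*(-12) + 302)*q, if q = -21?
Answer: -5586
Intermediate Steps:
(3*(-12) + 302)*q = (3*(-12) + 302)*(-21) = (-36 + 302)*(-21) = 266*(-21) = -5586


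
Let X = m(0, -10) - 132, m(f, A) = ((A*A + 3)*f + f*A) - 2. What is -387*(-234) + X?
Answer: 90424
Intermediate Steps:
m(f, A) = -2 + A*f + f*(3 + A**2) (m(f, A) = ((A**2 + 3)*f + A*f) - 2 = ((3 + A**2)*f + A*f) - 2 = (f*(3 + A**2) + A*f) - 2 = (A*f + f*(3 + A**2)) - 2 = -2 + A*f + f*(3 + A**2))
X = -134 (X = (-2 + 3*0 - 10*0 + 0*(-10)**2) - 132 = (-2 + 0 + 0 + 0*100) - 132 = (-2 + 0 + 0 + 0) - 132 = -2 - 132 = -134)
-387*(-234) + X = -387*(-234) - 134 = 90558 - 134 = 90424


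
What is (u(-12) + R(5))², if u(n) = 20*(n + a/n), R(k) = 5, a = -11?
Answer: 422500/9 ≈ 46944.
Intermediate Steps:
u(n) = -220/n + 20*n (u(n) = 20*(n - 11/n) = -220/n + 20*n)
(u(-12) + R(5))² = ((-220/(-12) + 20*(-12)) + 5)² = ((-220*(-1/12) - 240) + 5)² = ((55/3 - 240) + 5)² = (-665/3 + 5)² = (-650/3)² = 422500/9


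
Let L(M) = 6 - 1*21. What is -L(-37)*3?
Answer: 45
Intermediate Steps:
L(M) = -15 (L(M) = 6 - 21 = -15)
-L(-37)*3 = -1*(-15)*3 = 15*3 = 45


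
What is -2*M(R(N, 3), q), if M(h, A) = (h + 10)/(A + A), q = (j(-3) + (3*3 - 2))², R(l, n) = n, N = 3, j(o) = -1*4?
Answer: -13/9 ≈ -1.4444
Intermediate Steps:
j(o) = -4
q = 9 (q = (-4 + (3*3 - 2))² = (-4 + (9 - 2))² = (-4 + 7)² = 3² = 9)
M(h, A) = (10 + h)/(2*A) (M(h, A) = (10 + h)/((2*A)) = (10 + h)*(1/(2*A)) = (10 + h)/(2*A))
-2*M(R(N, 3), q) = -(10 + 3)/9 = -13/9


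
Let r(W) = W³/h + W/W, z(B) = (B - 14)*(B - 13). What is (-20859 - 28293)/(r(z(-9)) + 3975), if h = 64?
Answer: -131072/5408695 ≈ -0.024234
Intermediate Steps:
z(B) = (-14 + B)*(-13 + B)
r(W) = 1 + W³/64 (r(W) = W³/64 + W/W = W³*(1/64) + 1 = W³/64 + 1 = 1 + W³/64)
(-20859 - 28293)/(r(z(-9)) + 3975) = (-20859 - 28293)/((1 + (182 + (-9)² - 27*(-9))³/64) + 3975) = -49152/((1 + (182 + 81 + 243)³/64) + 3975) = -49152/((1 + (1/64)*506³) + 3975) = -49152/((1 + (1/64)*129554216) + 3975) = -49152/((1 + 16194277/8) + 3975) = -49152/(16194285/8 + 3975) = -49152/16226085/8 = -49152*8/16226085 = -131072/5408695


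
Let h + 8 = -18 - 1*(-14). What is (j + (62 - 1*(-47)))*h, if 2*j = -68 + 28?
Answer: -1068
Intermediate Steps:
j = -20 (j = (-68 + 28)/2 = (½)*(-40) = -20)
h = -12 (h = -8 + (-18 - 1*(-14)) = -8 + (-18 + 14) = -8 - 4 = -12)
(j + (62 - 1*(-47)))*h = (-20 + (62 - 1*(-47)))*(-12) = (-20 + (62 + 47))*(-12) = (-20 + 109)*(-12) = 89*(-12) = -1068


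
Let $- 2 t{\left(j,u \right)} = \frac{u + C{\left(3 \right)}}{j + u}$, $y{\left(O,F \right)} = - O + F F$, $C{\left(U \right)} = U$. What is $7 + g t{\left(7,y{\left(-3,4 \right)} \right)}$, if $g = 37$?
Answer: $- \frac{225}{26} \approx -8.6538$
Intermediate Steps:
$y{\left(O,F \right)} = F^{2} - O$ ($y{\left(O,F \right)} = - O + F^{2} = F^{2} - O$)
$t{\left(j,u \right)} = - \frac{3 + u}{2 \left(j + u\right)}$ ($t{\left(j,u \right)} = - \frac{\left(u + 3\right) \frac{1}{j + u}}{2} = - \frac{\left(3 + u\right) \frac{1}{j + u}}{2} = - \frac{\frac{1}{j + u} \left(3 + u\right)}{2} = - \frac{3 + u}{2 \left(j + u\right)}$)
$7 + g t{\left(7,y{\left(-3,4 \right)} \right)} = 7 + 37 \frac{-3 - \left(4^{2} - -3\right)}{2 \left(7 - \left(-3 - 4^{2}\right)\right)} = 7 + 37 \frac{-3 - \left(16 + 3\right)}{2 \left(7 + \left(16 + 3\right)\right)} = 7 + 37 \frac{-3 - 19}{2 \left(7 + 19\right)} = 7 + 37 \frac{-3 - 19}{2 \cdot 26} = 7 + 37 \cdot \frac{1}{2} \cdot \frac{1}{26} \left(-22\right) = 7 + 37 \left(- \frac{11}{26}\right) = 7 - \frac{407}{26} = - \frac{225}{26}$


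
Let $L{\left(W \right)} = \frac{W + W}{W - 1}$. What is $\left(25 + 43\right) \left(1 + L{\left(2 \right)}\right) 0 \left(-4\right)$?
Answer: $0$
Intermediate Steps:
$L{\left(W \right)} = \frac{2 W}{-1 + W}$
$\left(25 + 43\right) \left(1 + L{\left(2 \right)}\right) 0 \left(-4\right) = \left(25 + 43\right) \left(1 + 2 \cdot 2 \frac{1}{-1 + 2}\right) 0 \left(-4\right) = 68 \left(1 + 2 \cdot 2 \cdot 1^{-1}\right) 0 = 68 \left(1 + 2 \cdot 2 \cdot 1\right) 0 = 68 \left(1 + 4\right) 0 = 68 \cdot 5 \cdot 0 = 68 \cdot 0 = 0$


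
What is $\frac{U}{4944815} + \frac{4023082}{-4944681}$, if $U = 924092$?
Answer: $- \frac{2189150866454}{3492933254145} \approx -0.62674$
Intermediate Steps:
$\frac{U}{4944815} + \frac{4023082}{-4944681} = \frac{924092}{4944815} + \frac{4023082}{-4944681} = 924092 \cdot \frac{1}{4944815} + 4023082 \left(- \frac{1}{4944681}\right) = \frac{924092}{4944815} - \frac{574726}{706383} = - \frac{2189150866454}{3492933254145}$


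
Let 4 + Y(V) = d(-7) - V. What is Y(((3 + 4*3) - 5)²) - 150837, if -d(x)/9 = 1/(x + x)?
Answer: -2113165/14 ≈ -1.5094e+5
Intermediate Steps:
d(x) = -9/(2*x) (d(x) = -9/(x + x) = -9*1/(2*x) = -9/(2*x))
Y(V) = -47/14 - V (Y(V) = -4 + (-9/2/(-7) - V) = -4 + (-9/2*(-⅐) - V) = -4 + (9/14 - V) = -47/14 - V)
Y(((3 + 4*3) - 5)²) - 150837 = (-47/14 - ((3 + 4*3) - 5)²) - 150837 = (-47/14 - ((3 + 12) - 5)²) - 150837 = (-47/14 - (15 - 5)²) - 150837 = (-47/14 - 1*10²) - 150837 = (-47/14 - 1*100) - 150837 = (-47/14 - 100) - 150837 = -1447/14 - 150837 = -2113165/14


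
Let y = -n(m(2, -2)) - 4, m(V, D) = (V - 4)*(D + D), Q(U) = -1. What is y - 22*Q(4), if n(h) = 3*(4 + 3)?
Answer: -3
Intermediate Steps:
m(V, D) = 2*D*(-4 + V) (m(V, D) = (-4 + V)*(2*D) = 2*D*(-4 + V))
n(h) = 21 (n(h) = 3*7 = 21)
y = -25 (y = -1*21 - 4 = -21 - 4 = -25)
y - 22*Q(4) = -25 - 22*(-1) = -25 + 22 = -3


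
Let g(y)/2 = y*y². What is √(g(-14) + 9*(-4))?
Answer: 2*I*√1381 ≈ 74.324*I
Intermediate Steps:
g(y) = 2*y³ (g(y) = 2*(y*y²) = 2*y³)
√(g(-14) + 9*(-4)) = √(2*(-14)³ + 9*(-4)) = √(2*(-2744) - 36) = √(-5488 - 36) = √(-5524) = 2*I*√1381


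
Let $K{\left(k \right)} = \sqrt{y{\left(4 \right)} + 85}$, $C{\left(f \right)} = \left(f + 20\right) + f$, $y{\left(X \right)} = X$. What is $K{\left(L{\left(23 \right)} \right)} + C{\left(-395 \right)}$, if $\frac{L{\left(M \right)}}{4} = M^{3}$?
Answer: $-770 + \sqrt{89} \approx -760.57$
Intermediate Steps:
$L{\left(M \right)} = 4 M^{3}$
$C{\left(f \right)} = 20 + 2 f$ ($C{\left(f \right)} = \left(20 + f\right) + f = 20 + 2 f$)
$K{\left(k \right)} = \sqrt{89}$ ($K{\left(k \right)} = \sqrt{4 + 85} = \sqrt{89}$)
$K{\left(L{\left(23 \right)} \right)} + C{\left(-395 \right)} = \sqrt{89} + \left(20 + 2 \left(-395\right)\right) = \sqrt{89} + \left(20 - 790\right) = \sqrt{89} - 770 = -770 + \sqrt{89}$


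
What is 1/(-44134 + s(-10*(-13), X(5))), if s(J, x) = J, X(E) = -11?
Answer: -1/44004 ≈ -2.2725e-5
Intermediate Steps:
1/(-44134 + s(-10*(-13), X(5))) = 1/(-44134 - 10*(-13)) = 1/(-44134 + 130) = 1/(-44004) = -1/44004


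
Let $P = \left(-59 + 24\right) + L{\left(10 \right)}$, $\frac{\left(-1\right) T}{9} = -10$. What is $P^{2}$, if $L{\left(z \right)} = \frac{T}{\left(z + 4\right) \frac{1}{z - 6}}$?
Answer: $\frac{4225}{49} \approx 86.224$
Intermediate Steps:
$T = 90$ ($T = \left(-9\right) \left(-10\right) = 90$)
$L{\left(z \right)} = \frac{90 \left(-6 + z\right)}{4 + z}$ ($L{\left(z \right)} = \frac{90}{\left(z + 4\right) \frac{1}{z - 6}} = \frac{90}{\left(4 + z\right) \frac{1}{-6 + z}} = \frac{90}{\frac{1}{-6 + z} \left(4 + z\right)} = 90 \frac{-6 + z}{4 + z} = \frac{90 \left(-6 + z\right)}{4 + z}$)
$P = - \frac{65}{7}$ ($P = \left(-59 + 24\right) + \frac{90 \left(-6 + 10\right)}{4 + 10} = -35 + 90 \cdot \frac{1}{14} \cdot 4 = -35 + \frac{180}{7} = - \frac{65}{7} \approx -9.2857$)
$P^{2} = \left(- \frac{65}{7}\right)^{2} = \frac{4225}{49}$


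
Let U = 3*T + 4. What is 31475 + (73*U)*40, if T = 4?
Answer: 78195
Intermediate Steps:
U = 16 (U = 3*4 + 4 = 12 + 4 = 16)
31475 + (73*U)*40 = 31475 + (73*16)*40 = 31475 + 1168*40 = 31475 + 46720 = 78195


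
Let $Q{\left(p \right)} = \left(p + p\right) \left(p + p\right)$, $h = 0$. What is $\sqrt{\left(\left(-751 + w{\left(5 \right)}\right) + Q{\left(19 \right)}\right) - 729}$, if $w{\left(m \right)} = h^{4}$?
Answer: $6 i \approx 6.0 i$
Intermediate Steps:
$w{\left(m \right)} = 0$ ($w{\left(m \right)} = 0^{4} = 0$)
$Q{\left(p \right)} = 4 p^{2}$ ($Q{\left(p \right)} = 2 p 2 p = 4 p^{2}$)
$\sqrt{\left(\left(-751 + w{\left(5 \right)}\right) + Q{\left(19 \right)}\right) - 729} = \sqrt{\left(\left(-751 + 0\right) + 4 \cdot 19^{2}\right) - 729} = \sqrt{\left(-751 + 4 \cdot 361\right) - 729} = \sqrt{\left(-751 + 1444\right) - 729} = \sqrt{693 - 729} = \sqrt{-36} = 6 i$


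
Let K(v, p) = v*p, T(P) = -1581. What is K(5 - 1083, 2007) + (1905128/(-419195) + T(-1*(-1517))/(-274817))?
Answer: -249245159480283271/115201912315 ≈ -2.1636e+6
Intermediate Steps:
K(v, p) = p*v
K(5 - 1083, 2007) + (1905128/(-419195) + T(-1*(-1517))/(-274817)) = 2007*(5 - 1083) + (1905128/(-419195) - 1581/(-274817)) = 2007*(-1078) + (1905128*(-1/419195) - 1581*(-1/274817)) = -2163546 + (-1905128/419195 + 1581/274817) = -2163546 - 522898814281/115201912315 = -249245159480283271/115201912315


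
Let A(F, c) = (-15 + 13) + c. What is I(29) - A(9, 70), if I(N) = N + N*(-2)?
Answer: -97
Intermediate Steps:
I(N) = -N (I(N) = N - 2*N = -N)
A(F, c) = -2 + c
I(29) - A(9, 70) = -1*29 - (-2 + 70) = -29 - 1*68 = -29 - 68 = -97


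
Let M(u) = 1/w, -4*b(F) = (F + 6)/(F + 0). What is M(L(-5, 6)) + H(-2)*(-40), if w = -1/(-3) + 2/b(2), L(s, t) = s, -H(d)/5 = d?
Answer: -2003/5 ≈ -400.60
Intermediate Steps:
b(F) = -(6 + F)/(4*F) (b(F) = -(F + 6)/(4*(F + 0)) = -(6 + F)/(4*F))
H(d) = -5*d
w = -5/3 (w = -1/(-3) + 2/(((¼)*(-6 - 1*2)/2)) = -1*(-⅓) + 2/(((¼)*(½)*(-6 - 2))) = ⅓ + 2/(((¼)*(½)*(-8))) = ⅓ + 2/(-1) = ⅓ + 2*(-1) = ⅓ - 2 = -5/3 ≈ -1.6667)
M(u) = -⅗ (M(u) = 1/(-5/3) = -⅗)
M(L(-5, 6)) + H(-2)*(-40) = -⅗ - 5*(-2)*(-40) = -⅗ + 10*(-40) = -⅗ - 400 = -2003/5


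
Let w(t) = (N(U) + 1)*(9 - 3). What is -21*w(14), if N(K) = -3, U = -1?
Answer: 252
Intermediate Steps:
w(t) = -12 (w(t) = (-3 + 1)*(9 - 3) = -2*6 = -12)
-21*w(14) = -21*(-12) = 252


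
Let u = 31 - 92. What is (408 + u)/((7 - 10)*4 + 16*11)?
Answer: 347/164 ≈ 2.1159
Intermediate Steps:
u = -61
(408 + u)/((7 - 10)*4 + 16*11) = (408 - 61)/((7 - 10)*4 + 16*11) = 347/(-3*4 + 176) = 347/(-12 + 176) = 347/164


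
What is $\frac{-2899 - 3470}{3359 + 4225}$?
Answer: $- \frac{2123}{2528} \approx -0.83979$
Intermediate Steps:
$\frac{-2899 - 3470}{3359 + 4225} = - \frac{6369}{7584} = \left(-6369\right) \frac{1}{7584} = - \frac{2123}{2528}$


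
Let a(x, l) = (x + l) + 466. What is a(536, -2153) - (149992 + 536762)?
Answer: -687905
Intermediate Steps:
a(x, l) = 466 + l + x (a(x, l) = (l + x) + 466 = 466 + l + x)
a(536, -2153) - (149992 + 536762) = (466 - 2153 + 536) - (149992 + 536762) = -1151 - 1*686754 = -1151 - 686754 = -687905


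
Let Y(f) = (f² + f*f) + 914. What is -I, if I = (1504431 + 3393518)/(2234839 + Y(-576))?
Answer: -4897949/2899305 ≈ -1.6894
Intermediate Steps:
Y(f) = 914 + 2*f² (Y(f) = (f² + f²) + 914 = 2*f² + 914 = 914 + 2*f²)
I = 4897949/2899305 (I = (1504431 + 3393518)/(2234839 + (914 + 2*(-576)²)) = 4897949/(2234839 + (914 + 2*331776)) = 4897949/(2234839 + (914 + 663552)) = 4897949/(2234839 + 664466) = 4897949/2899305 ≈ 1.6894)
-I = -1*4897949/2899305 = -4897949/2899305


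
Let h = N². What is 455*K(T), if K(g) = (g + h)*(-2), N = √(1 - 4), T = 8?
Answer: -4550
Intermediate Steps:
N = I*√3 (N = √(-3) = I*√3 ≈ 1.732*I)
h = -3 (h = (I*√3)² = -3)
K(g) = 6 - 2*g (K(g) = (g - 3)*(-2) = (-3 + g)*(-2) = 6 - 2*g)
455*K(T) = 455*(6 - 2*8) = 455*(6 - 16) = 455*(-10) = -4550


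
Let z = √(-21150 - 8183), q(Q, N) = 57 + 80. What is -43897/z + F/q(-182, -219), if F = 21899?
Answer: 21899/137 + 43897*I*√29333/29333 ≈ 159.85 + 256.3*I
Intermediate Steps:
q(Q, N) = 137
z = I*√29333 (z = √(-29333) = I*√29333 ≈ 171.27*I)
-43897/z + F/q(-182, -219) = -43897*(-I*√29333/29333) + 21899/137 = -(-43897)*I*√29333/29333 + 21899*(1/137) = 43897*I*√29333/29333 + 21899/137 = 21899/137 + 43897*I*√29333/29333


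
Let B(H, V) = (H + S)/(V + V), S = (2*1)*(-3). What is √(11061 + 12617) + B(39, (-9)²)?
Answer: 11/54 + √23678 ≈ 154.08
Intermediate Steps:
S = -6 (S = 2*(-3) = -6)
B(H, V) = (-6 + H)/(2*V) (B(H, V) = (H - 6)/(V + V) = (-6 + H)/((2*V)) = (-6 + H)*(1/(2*V)) = (-6 + H)/(2*V))
√(11061 + 12617) + B(39, (-9)²) = √(11061 + 12617) + (-6 + 39)/(2*((-9)²)) = √23678 + (½)*33/81 = √23678 + (½)*(1/81)*33 = √23678 + 11/54 = 11/54 + √23678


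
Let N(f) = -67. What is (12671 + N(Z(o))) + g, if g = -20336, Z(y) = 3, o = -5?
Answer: -7732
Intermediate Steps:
(12671 + N(Z(o))) + g = (12671 - 67) - 20336 = 12604 - 20336 = -7732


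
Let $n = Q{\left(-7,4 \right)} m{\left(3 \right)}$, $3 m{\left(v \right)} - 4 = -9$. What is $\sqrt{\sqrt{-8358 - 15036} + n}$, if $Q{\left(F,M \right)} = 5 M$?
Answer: $\frac{\sqrt{-300 + 9 i \sqrt{23394}}}{3} \approx 7.8488 + 9.7436 i$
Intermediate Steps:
$m{\left(v \right)} = - \frac{5}{3}$ ($m{\left(v \right)} = \frac{4}{3} + \frac{1}{3} \left(-9\right) = \frac{4}{3} - 3 = - \frac{5}{3}$)
$n = - \frac{100}{3}$ ($n = 5 \cdot 4 \left(- \frac{5}{3}\right) = 20 \left(- \frac{5}{3}\right) = - \frac{100}{3} \approx -33.333$)
$\sqrt{\sqrt{-8358 - 15036} + n} = \sqrt{\sqrt{-8358 - 15036} - \frac{100}{3}} = \sqrt{\sqrt{-23394} - \frac{100}{3}} = \sqrt{i \sqrt{23394} - \frac{100}{3}} = \sqrt{- \frac{100}{3} + i \sqrt{23394}}$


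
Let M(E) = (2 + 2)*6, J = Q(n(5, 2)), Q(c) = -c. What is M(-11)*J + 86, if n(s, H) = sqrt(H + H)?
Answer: 38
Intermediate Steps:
n(s, H) = sqrt(2)*sqrt(H) (n(s, H) = sqrt(2*H) = sqrt(2)*sqrt(H))
J = -2 (J = -sqrt(2)*sqrt(2) = -1*2 = -2)
M(E) = 24 (M(E) = 4*6 = 24)
M(-11)*J + 86 = 24*(-2) + 86 = -48 + 86 = 38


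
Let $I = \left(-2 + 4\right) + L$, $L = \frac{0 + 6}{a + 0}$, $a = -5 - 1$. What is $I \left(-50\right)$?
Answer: $-50$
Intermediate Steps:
$a = -6$ ($a = -5 - 1 = -6$)
$L = -1$ ($L = \frac{0 + 6}{-6 + 0} = \frac{6}{-6} = 6 \left(- \frac{1}{6}\right) = -1$)
$I = 1$ ($I = \left(-2 + 4\right) - 1 = 2 - 1 = 1$)
$I \left(-50\right) = 1 \left(-50\right) = -50$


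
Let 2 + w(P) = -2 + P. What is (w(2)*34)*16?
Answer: -1088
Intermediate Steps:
w(P) = -4 + P (w(P) = -2 + (-2 + P) = -4 + P)
(w(2)*34)*16 = ((-4 + 2)*34)*16 = -2*34*16 = -68*16 = -1088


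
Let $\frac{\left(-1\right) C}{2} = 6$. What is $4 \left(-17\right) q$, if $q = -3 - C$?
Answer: $-612$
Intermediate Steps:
$C = -12$ ($C = \left(-2\right) 6 = -12$)
$q = 9$ ($q = -3 - -12 = -3 + 12 = 9$)
$4 \left(-17\right) q = 4 \left(-17\right) 9 = \left(-68\right) 9 = -612$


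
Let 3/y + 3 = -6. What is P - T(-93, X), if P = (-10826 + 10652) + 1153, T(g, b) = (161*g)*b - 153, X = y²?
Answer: 8387/3 ≈ 2795.7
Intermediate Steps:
y = -⅓ (y = 3/(-3 - 6) = 3/(-9) = 3*(-⅑) = -⅓ ≈ -0.33333)
X = ⅑ (X = (-⅓)² = ⅑ ≈ 0.11111)
T(g, b) = -153 + 161*b*g (T(g, b) = 161*b*g - 153 = -153 + 161*b*g)
P = 979 (P = -174 + 1153 = 979)
P - T(-93, X) = 979 - (-153 + 161*(⅑)*(-93)) = 979 - (-153 - 4991/3) = 979 - 1*(-5450/3) = 979 + 5450/3 = 8387/3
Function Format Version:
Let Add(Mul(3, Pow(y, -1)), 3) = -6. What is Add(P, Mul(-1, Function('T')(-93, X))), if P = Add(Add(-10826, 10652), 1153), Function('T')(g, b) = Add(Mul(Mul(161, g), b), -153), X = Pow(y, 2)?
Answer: Rational(8387, 3) ≈ 2795.7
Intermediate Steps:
y = Rational(-1, 3) (y = Mul(3, Pow(Add(-3, -6), -1)) = Mul(3, Pow(-9, -1)) = Mul(3, Rational(-1, 9)) = Rational(-1, 3) ≈ -0.33333)
X = Rational(1, 9) (X = Pow(Rational(-1, 3), 2) = Rational(1, 9) ≈ 0.11111)
Function('T')(g, b) = Add(-153, Mul(161, b, g)) (Function('T')(g, b) = Add(Mul(161, b, g), -153) = Add(-153, Mul(161, b, g)))
P = 979 (P = Add(-174, 1153) = 979)
Add(P, Mul(-1, Function('T')(-93, X))) = Add(979, Mul(-1, Add(-153, Mul(161, Rational(1, 9), -93)))) = Add(979, Mul(-1, Add(-153, Rational(-4991, 3)))) = Add(979, Mul(-1, Rational(-5450, 3))) = Add(979, Rational(5450, 3)) = Rational(8387, 3)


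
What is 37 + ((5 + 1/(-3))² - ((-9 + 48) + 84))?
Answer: -578/9 ≈ -64.222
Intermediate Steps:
37 + ((5 + 1/(-3))² - ((-9 + 48) + 84)) = 37 + ((5 - ⅓)² - (39 + 84)) = 37 + ((14/3)² - 1*123) = 37 + (196/9 - 123) = 37 - 911/9 = -578/9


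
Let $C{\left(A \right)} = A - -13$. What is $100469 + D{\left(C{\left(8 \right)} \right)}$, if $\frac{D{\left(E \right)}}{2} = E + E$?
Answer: $100553$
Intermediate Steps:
$C{\left(A \right)} = 13 + A$ ($C{\left(A \right)} = A + 13 = 13 + A$)
$D{\left(E \right)} = 4 E$ ($D{\left(E \right)} = 2 \left(E + E\right) = 2 \cdot 2 E = 4 E$)
$100469 + D{\left(C{\left(8 \right)} \right)} = 100469 + 4 \left(13 + 8\right) = 100469 + 4 \cdot 21 = 100469 + 84 = 100553$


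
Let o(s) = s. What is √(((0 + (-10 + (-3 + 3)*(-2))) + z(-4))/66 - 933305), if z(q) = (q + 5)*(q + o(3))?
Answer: I*√33598986/6 ≈ 966.08*I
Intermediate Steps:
z(q) = (3 + q)*(5 + q) (z(q) = (q + 5)*(q + 3) = (5 + q)*(3 + q) = (3 + q)*(5 + q))
√(((0 + (-10 + (-3 + 3)*(-2))) + z(-4))/66 - 933305) = √(((0 + (-10 + (-3 + 3)*(-2))) + (15 + (-4)² + 8*(-4)))/66 - 933305) = √(((0 + (-10 + 0*(-2))) + (15 + 16 - 32))/66 - 933305) = √(((0 + (-10 + 0)) - 1)/66 - 933305) = √(((0 - 10) - 1)/66 - 933305) = √((-10 - 1)/66 - 933305) = √((1/66)*(-11) - 933305) = √(-⅙ - 933305) = √(-5599831/6) = I*√33598986/6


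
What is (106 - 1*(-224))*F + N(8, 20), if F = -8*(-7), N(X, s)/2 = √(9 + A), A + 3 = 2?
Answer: 18480 + 4*√2 ≈ 18486.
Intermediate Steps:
A = -1 (A = -3 + 2 = -1)
N(X, s) = 4*√2 (N(X, s) = 2*√(9 - 1) = 2*√8 = 2*(2*√2) = 4*√2)
F = 56
(106 - 1*(-224))*F + N(8, 20) = (106 - 1*(-224))*56 + 4*√2 = (106 + 224)*56 + 4*√2 = 330*56 + 4*√2 = 18480 + 4*√2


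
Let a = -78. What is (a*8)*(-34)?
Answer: 21216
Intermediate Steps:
(a*8)*(-34) = -78*8*(-34) = -624*(-34) = 21216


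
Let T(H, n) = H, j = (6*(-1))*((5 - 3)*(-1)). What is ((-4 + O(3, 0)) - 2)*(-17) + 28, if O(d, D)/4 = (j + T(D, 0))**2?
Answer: -9662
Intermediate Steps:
j = 12 (j = -12*(-1) = -6*(-2) = 12)
O(d, D) = 4*(12 + D)**2
((-4 + O(3, 0)) - 2)*(-17) + 28 = ((-4 + 4*(12 + 0)**2) - 2)*(-17) + 28 = ((-4 + 4*12**2) - 2)*(-17) + 28 = ((-4 + 4*144) - 2)*(-17) + 28 = ((-4 + 576) - 2)*(-17) + 28 = (572 - 2)*(-17) + 28 = 570*(-17) + 28 = -9690 + 28 = -9662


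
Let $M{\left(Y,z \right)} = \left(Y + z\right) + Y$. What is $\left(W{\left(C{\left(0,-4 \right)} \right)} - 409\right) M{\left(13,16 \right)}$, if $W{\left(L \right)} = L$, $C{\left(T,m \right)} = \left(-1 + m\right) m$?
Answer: $-16338$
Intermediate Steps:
$C{\left(T,m \right)} = m \left(-1 + m\right)$
$M{\left(Y,z \right)} = z + 2 Y$
$\left(W{\left(C{\left(0,-4 \right)} \right)} - 409\right) M{\left(13,16 \right)} = \left(- 4 \left(-1 - 4\right) - 409\right) \left(16 + 2 \cdot 13\right) = \left(\left(-4\right) \left(-5\right) - 409\right) \left(16 + 26\right) = \left(20 - 409\right) 42 = \left(-389\right) 42 = -16338$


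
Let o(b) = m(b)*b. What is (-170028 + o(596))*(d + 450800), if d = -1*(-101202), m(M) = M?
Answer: 102224146376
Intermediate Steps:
o(b) = b² (o(b) = b*b = b²)
d = 101202
(-170028 + o(596))*(d + 450800) = (-170028 + 596²)*(101202 + 450800) = (-170028 + 355216)*552002 = 185188*552002 = 102224146376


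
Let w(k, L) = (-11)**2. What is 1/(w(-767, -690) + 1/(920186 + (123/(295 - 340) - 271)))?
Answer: 13798684/1669640779 ≈ 0.0082645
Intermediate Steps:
w(k, L) = 121
1/(w(-767, -690) + 1/(920186 + (123/(295 - 340) - 271))) = 1/(121 + 1/(920186 + (123/(295 - 340) - 271))) = 1/(121 + 1/(920186 + (123/(-45) - 271))) = 1/(121 + 1/(920186 + (-1/45*123 - 271))) = 1/(121 + 1/(920186 + (-41/15 - 271))) = 1/(121 + 1/(920186 - 4106/15)) = 1/(121 + 1/(13798684/15)) = 1/(121 + 15/13798684) = 1/(1669640779/13798684) = 13798684/1669640779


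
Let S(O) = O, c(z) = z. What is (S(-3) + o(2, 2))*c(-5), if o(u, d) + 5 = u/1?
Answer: 30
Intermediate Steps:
o(u, d) = -5 + u (o(u, d) = -5 + u/1 = -5 + u*1 = -5 + u)
(S(-3) + o(2, 2))*c(-5) = (-3 + (-5 + 2))*(-5) = (-3 - 3)*(-5) = -6*(-5) = 30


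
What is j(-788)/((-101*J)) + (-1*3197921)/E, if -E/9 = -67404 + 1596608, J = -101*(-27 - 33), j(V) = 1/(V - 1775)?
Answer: 209025415088759/899578976405670 ≈ 0.23236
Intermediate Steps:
j(V) = 1/(-1775 + V)
J = 6060 (J = -101*(-60) = 6060)
E = -13762836 (E = -9*(-67404 + 1596608) = -9*1529204 = -13762836)
j(-788)/((-101*J)) + (-1*3197921)/E = 1/((-1775 - 788)*((-101*6060))) - 1*3197921/(-13762836) = 1/(-2563*(-612060)) - 3197921*(-1/13762836) = -1/2563*(-1/612060) + 3197921/13762836 = 1/1568709780 + 3197921/13762836 = 209025415088759/899578976405670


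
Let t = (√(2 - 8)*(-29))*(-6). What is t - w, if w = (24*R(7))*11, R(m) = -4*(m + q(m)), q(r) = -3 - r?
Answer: -3168 + 174*I*√6 ≈ -3168.0 + 426.21*I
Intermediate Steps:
R(m) = 12 (R(m) = -4*(m + (-3 - m)) = -4*(-3) = 12)
t = 174*I*√6 (t = (√(-6)*(-29))*(-6) = ((I*√6)*(-29))*(-6) = -29*I*√6*(-6) = 174*I*√6 ≈ 426.21*I)
w = 3168 (w = (24*12)*11 = 288*11 = 3168)
t - w = 174*I*√6 - 1*3168 = 174*I*√6 - 3168 = -3168 + 174*I*√6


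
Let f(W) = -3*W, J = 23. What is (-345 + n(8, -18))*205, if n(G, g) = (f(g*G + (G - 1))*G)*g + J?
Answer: -12198730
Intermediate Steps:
n(G, g) = 23 + G*g*(3 - 3*G - 3*G*g) (n(G, g) = ((-3*(g*G + (G - 1)))*G)*g + 23 = ((-3*(G*g + (-1 + G)))*G)*g + 23 = ((-3*(-1 + G + G*g))*G)*g + 23 = ((3 - 3*G - 3*G*g)*G)*g + 23 = (G*(3 - 3*G - 3*G*g))*g + 23 = G*g*(3 - 3*G - 3*G*g) + 23 = 23 + G*g*(3 - 3*G - 3*G*g))
(-345 + n(8, -18))*205 = (-345 + (23 + 3*8*(-18)*(1 - 1*8 - 1*8*(-18))))*205 = (-345 + (23 + 3*8*(-18)*(1 - 8 + 144)))*205 = (-345 + (23 + 3*8*(-18)*137))*205 = (-345 + (23 - 59184))*205 = (-345 - 59161)*205 = -59506*205 = -12198730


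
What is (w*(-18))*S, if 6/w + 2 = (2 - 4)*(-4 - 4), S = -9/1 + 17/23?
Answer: 10260/161 ≈ 63.727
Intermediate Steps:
S = -190/23 (S = -9*1 + 17*(1/23) = -9 + 17/23 = -190/23 ≈ -8.2609)
w = 3/7 (w = 6/(-2 + (2 - 4)*(-4 - 4)) = 6/(-2 - 2*(-8)) = 6/(-2 + 16) = 6/14 = 6*(1/14) = 3/7 ≈ 0.42857)
(w*(-18))*S = ((3/7)*(-18))*(-190/23) = -54/7*(-190/23) = 10260/161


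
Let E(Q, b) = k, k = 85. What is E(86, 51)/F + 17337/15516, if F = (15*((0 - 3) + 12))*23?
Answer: 1225561/1070604 ≈ 1.1447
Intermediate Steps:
E(Q, b) = 85
F = 3105 (F = (15*(-3 + 12))*23 = (15*9)*23 = 135*23 = 3105)
E(86, 51)/F + 17337/15516 = 85/3105 + 17337/15516 = 85*(1/3105) + 17337*(1/15516) = 17/621 + 5779/5172 = 1225561/1070604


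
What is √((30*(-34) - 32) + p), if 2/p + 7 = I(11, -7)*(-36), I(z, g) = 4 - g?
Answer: I*√170855074/403 ≈ 32.435*I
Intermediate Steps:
p = -2/403 (p = 2/(-7 + (4 - 1*(-7))*(-36)) = 2/(-7 + (4 + 7)*(-36)) = 2/(-7 + 11*(-36)) = 2/(-7 - 396) = 2/(-403) = 2*(-1/403) = -2/403 ≈ -0.0049628)
√((30*(-34) - 32) + p) = √((30*(-34) - 32) - 2/403) = √((-1020 - 32) - 2/403) = √(-1052 - 2/403) = √(-423958/403) = I*√170855074/403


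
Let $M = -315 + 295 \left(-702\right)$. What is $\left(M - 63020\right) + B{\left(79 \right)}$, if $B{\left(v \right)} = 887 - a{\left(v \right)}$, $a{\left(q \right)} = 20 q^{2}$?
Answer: $-394358$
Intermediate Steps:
$M = -207405$ ($M = -315 - 207090 = -207405$)
$B{\left(v \right)} = 887 - 20 v^{2}$
$\left(M - 63020\right) + B{\left(79 \right)} = \left(-207405 - 63020\right) + \left(887 - 20 \cdot 79^{2}\right) = \left(-207405 - 63020\right) + \left(887 - 124820\right) = -270425 + \left(887 - 124820\right) = -270425 - 123933 = -394358$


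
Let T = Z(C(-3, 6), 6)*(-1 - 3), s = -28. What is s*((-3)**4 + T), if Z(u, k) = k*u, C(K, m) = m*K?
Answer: -14364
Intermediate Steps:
C(K, m) = K*m
T = 432 (T = (6*(-3*6))*(-1 - 3) = (6*(-18))*(-4) = -108*(-4) = 432)
s*((-3)**4 + T) = -28*((-3)**4 + 432) = -28*(81 + 432) = -28*513 = -14364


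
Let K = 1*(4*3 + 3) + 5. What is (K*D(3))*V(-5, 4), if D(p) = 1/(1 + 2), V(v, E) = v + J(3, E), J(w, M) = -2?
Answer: -140/3 ≈ -46.667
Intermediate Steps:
K = 20 (K = 1*(12 + 3) + 5 = 1*15 + 5 = 15 + 5 = 20)
V(v, E) = -2 + v (V(v, E) = v - 2 = -2 + v)
D(p) = ⅓ (D(p) = 1/3 = ⅓)
(K*D(3))*V(-5, 4) = (20*(⅓))*(-2 - 5) = (20/3)*(-7) = -140/3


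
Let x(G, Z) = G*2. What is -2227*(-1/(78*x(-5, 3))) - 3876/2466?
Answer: -473059/106860 ≈ -4.4269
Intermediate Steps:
x(G, Z) = 2*G
-2227*(-1/(78*x(-5, 3))) - 3876/2466 = -2227/(((2*(-5))*(-13))*6) - 3876/2466 = -2227/(-10*(-13)*6) - 3876*1/2466 = -2227/(130*6) - 646/411 = -2227/780 - 646/411 = -473059/106860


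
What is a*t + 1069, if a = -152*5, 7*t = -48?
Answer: 43963/7 ≈ 6280.4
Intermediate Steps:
t = -48/7 (t = (⅐)*(-48) = -48/7 ≈ -6.8571)
a = -760
a*t + 1069 = -760*(-48/7) + 1069 = 36480/7 + 1069 = 43963/7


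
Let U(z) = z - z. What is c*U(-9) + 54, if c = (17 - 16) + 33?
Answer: 54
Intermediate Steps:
U(z) = 0
c = 34 (c = 1 + 33 = 34)
c*U(-9) + 54 = 34*0 + 54 = 0 + 54 = 54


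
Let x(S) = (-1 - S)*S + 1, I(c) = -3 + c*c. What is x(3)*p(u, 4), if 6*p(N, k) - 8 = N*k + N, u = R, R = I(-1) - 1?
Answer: 77/6 ≈ 12.833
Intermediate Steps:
I(c) = -3 + c**2
R = -3 (R = (-3 + (-1)**2) - 1 = (-3 + 1) - 1 = -2 - 1 = -3)
u = -3
p(N, k) = 4/3 + N/6 + N*k/6 (p(N, k) = 4/3 + (N*k + N)/6 = 4/3 + (N + N*k)/6 = 4/3 + (N/6 + N*k/6) = 4/3 + N/6 + N*k/6)
x(S) = 1 + S*(-1 - S) (x(S) = S*(-1 - S) + 1 = 1 + S*(-1 - S))
x(3)*p(u, 4) = (1 - 1*3 - 1*3**2)*(4/3 + (1/6)*(-3) + (1/6)*(-3)*4) = (1 - 3 - 1*9)*(4/3 - 1/2 - 2) = (1 - 3 - 9)*(-7/6) = -11*(-7/6) = 77/6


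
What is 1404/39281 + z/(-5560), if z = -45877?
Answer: 1809900677/218402360 ≈ 8.2870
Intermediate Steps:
1404/39281 + z/(-5560) = 1404/39281 - 45877/(-5560) = 1404*(1/39281) - 45877*(-1/5560) = 1404/39281 + 45877/5560 = 1809900677/218402360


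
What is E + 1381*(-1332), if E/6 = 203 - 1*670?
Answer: -1842294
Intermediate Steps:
E = -2802 (E = 6*(203 - 1*670) = 6*(203 - 670) = 6*(-467) = -2802)
E + 1381*(-1332) = -2802 + 1381*(-1332) = -2802 - 1839492 = -1842294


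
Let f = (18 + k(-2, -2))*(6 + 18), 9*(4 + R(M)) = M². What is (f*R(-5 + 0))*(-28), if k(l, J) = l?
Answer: 39424/3 ≈ 13141.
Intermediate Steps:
R(M) = -4 + M²/9
f = 384 (f = (18 - 2)*(6 + 18) = 16*24 = 384)
(f*R(-5 + 0))*(-28) = (384*(-4 + (-5 + 0)²/9))*(-28) = (384*(-4 + (⅑)*(-5)²))*(-28) = (384*(-4 + (⅑)*25))*(-28) = (384*(-4 + 25/9))*(-28) = (384*(-11/9))*(-28) = -1408/3*(-28) = 39424/3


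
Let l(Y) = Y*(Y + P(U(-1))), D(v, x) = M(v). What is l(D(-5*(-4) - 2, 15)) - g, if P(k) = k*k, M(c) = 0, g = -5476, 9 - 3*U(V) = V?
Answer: 5476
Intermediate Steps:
U(V) = 3 - V/3
D(v, x) = 0
P(k) = k**2
l(Y) = Y*(100/9 + Y) (l(Y) = Y*(Y + (3 - 1/3*(-1))**2) = Y*(Y + (3 + 1/3)**2) = Y*(Y + (10/3)**2) = Y*(Y + 100/9) = Y*(100/9 + Y))
l(D(-5*(-4) - 2, 15)) - g = (1/9)*0*(100 + 9*0) - 1*(-5476) = (1/9)*0*(100 + 0) + 5476 = (1/9)*0*100 + 5476 = 0 + 5476 = 5476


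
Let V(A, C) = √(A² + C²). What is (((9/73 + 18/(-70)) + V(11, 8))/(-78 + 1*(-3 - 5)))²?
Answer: 1207801589/48281272900 - 171*√185/4724195 ≈ 0.024524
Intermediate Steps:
(((9/73 + 18/(-70)) + V(11, 8))/(-78 + 1*(-3 - 5)))² = (((9/73 + 18/(-70)) + √(11² + 8²))/(-78 + 1*(-3 - 5)))² = (((9*(1/73) + 18*(-1/70)) + √(121 + 64))/(-78 + 1*(-8)))² = (((9/73 - 9/35) + √185)/(-78 - 8))² = ((-342/2555 + √185)/(-86))² = ((-342/2555 + √185)*(-1/86))² = (171/109865 - √185/86)²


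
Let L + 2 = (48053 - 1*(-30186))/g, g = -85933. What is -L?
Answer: 250105/85933 ≈ 2.9105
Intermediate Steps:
L = -250105/85933 (L = -2 + (48053 - 1*(-30186))/(-85933) = -2 + (48053 + 30186)*(-1/85933) = -2 + 78239*(-1/85933) = -2 - 78239/85933 = -250105/85933 ≈ -2.9105)
-L = -1*(-250105/85933) = 250105/85933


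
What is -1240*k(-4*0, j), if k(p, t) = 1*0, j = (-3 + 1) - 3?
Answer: 0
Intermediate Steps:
j = -5 (j = -2 - 3 = -5)
k(p, t) = 0
-1240*k(-4*0, j) = -1240*0 = 0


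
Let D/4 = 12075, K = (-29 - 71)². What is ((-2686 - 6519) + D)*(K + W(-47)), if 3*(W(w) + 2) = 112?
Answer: 1176994070/3 ≈ 3.9233e+8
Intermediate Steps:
K = 10000 (K = (-100)² = 10000)
D = 48300 (D = 4*12075 = 48300)
W(w) = 106/3 (W(w) = -2 + (⅓)*112 = -2 + 112/3 = 106/3)
((-2686 - 6519) + D)*(K + W(-47)) = ((-2686 - 6519) + 48300)*(10000 + 106/3) = (-9205 + 48300)*(30106/3) = 39095*(30106/3) = 1176994070/3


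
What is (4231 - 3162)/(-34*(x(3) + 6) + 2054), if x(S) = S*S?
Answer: 1069/1544 ≈ 0.69236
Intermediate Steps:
x(S) = S²
(4231 - 3162)/(-34*(x(3) + 6) + 2054) = (4231 - 3162)/(-34*(3² + 6) + 2054) = 1069/(-34*(9 + 6) + 2054) = 1069/(-34*15 + 2054) = 1069/(-510 + 2054) = 1069/1544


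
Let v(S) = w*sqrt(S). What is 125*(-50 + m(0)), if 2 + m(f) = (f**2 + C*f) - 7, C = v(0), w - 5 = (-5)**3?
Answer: -7375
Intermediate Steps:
w = -120 (w = 5 + (-5)**3 = 5 - 125 = -120)
v(S) = -120*sqrt(S)
C = 0 (C = -120*sqrt(0) = -120*0 = 0)
m(f) = -9 + f**2 (m(f) = -2 + ((f**2 + 0*f) - 7) = -2 + ((f**2 + 0) - 7) = -2 + (f**2 - 7) = -2 + (-7 + f**2) = -9 + f**2)
125*(-50 + m(0)) = 125*(-50 + (-9 + 0**2)) = 125*(-50 + (-9 + 0)) = 125*(-50 - 9) = 125*(-59) = -7375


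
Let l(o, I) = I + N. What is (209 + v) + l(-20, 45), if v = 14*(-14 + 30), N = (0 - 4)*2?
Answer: 470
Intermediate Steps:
N = -8 (N = -4*2 = -8)
l(o, I) = -8 + I (l(o, I) = I - 8 = -8 + I)
v = 224 (v = 14*16 = 224)
(209 + v) + l(-20, 45) = (209 + 224) + (-8 + 45) = 433 + 37 = 470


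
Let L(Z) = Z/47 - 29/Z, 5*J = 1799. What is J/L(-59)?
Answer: -4988627/10590 ≈ -471.07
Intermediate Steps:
J = 1799/5 (J = (⅕)*1799 = 1799/5 ≈ 359.80)
L(Z) = -29/Z + Z/47 (L(Z) = Z*(1/47) - 29/Z = Z/47 - 29/Z = -29/Z + Z/47)
J/L(-59) = 1799/(5*(-29/(-59) + (1/47)*(-59))) = 1799/(5*(-29*(-1/59) - 59/47)) = 1799/(5*(29/59 - 59/47)) = 1799/(5*(-2118/2773)) = (1799/5)*(-2773/2118) = -4988627/10590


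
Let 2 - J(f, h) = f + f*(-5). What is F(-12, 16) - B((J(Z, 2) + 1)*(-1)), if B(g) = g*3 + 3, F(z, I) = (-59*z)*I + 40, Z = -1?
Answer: 11362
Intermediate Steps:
J(f, h) = 2 + 4*f (J(f, h) = 2 - (f + f*(-5)) = 2 - (f - 5*f) = 2 - (-4)*f = 2 + 4*f)
F(z, I) = 40 - 59*I*z (F(z, I) = -59*I*z + 40 = 40 - 59*I*z)
B(g) = 3 + 3*g (B(g) = 3*g + 3 = 3 + 3*g)
F(-12, 16) - B((J(Z, 2) + 1)*(-1)) = (40 - 59*16*(-12)) - (3 + 3*(((2 + 4*(-1)) + 1)*(-1))) = (40 + 11328) - (3 + 3*(((2 - 4) + 1)*(-1))) = 11368 - (3 + 3*((-2 + 1)*(-1))) = 11368 - (3 + 3*(-1*(-1))) = 11368 - (3 + 3*1) = 11368 - (3 + 3) = 11368 - 1*6 = 11368 - 6 = 11362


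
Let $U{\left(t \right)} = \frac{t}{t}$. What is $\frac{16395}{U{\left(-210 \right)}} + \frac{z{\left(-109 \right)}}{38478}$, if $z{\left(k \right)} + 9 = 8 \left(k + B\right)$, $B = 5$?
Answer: $\frac{630845969}{38478} \approx 16395.0$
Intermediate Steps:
$U{\left(t \right)} = 1$
$z{\left(k \right)} = 31 + 8 k$ ($z{\left(k \right)} = -9 + 8 \left(k + 5\right) = -9 + 8 \left(5 + k\right) = -9 + \left(40 + 8 k\right) = 31 + 8 k$)
$\frac{16395}{U{\left(-210 \right)}} + \frac{z{\left(-109 \right)}}{38478} = \frac{16395}{1} + \frac{31 + 8 \left(-109\right)}{38478} = 16395 \cdot 1 + \left(31 - 872\right) \frac{1}{38478} = 16395 - \frac{841}{38478} = \frac{630845969}{38478}$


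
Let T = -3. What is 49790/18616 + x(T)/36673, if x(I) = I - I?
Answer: 1915/716 ≈ 2.6746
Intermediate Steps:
x(I) = 0
49790/18616 + x(T)/36673 = 49790/18616 + 0/36673 = 49790*(1/18616) + 0*(1/36673) = 1915/716 + 0 = 1915/716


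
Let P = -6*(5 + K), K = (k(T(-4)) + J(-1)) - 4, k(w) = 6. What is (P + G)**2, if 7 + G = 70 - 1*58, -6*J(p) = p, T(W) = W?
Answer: 1444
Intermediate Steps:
J(p) = -p/6
G = 5 (G = -7 + (70 - 1*58) = -7 + (70 - 58) = -7 + 12 = 5)
K = 13/6 (K = (6 - 1/6*(-1)) - 4 = (6 + 1/6) - 4 = 37/6 - 4 = 13/6 ≈ 2.1667)
P = -43 (P = -6*(5 + 13/6) = -6*43/6 = -43)
(P + G)**2 = (-43 + 5)**2 = (-38)**2 = 1444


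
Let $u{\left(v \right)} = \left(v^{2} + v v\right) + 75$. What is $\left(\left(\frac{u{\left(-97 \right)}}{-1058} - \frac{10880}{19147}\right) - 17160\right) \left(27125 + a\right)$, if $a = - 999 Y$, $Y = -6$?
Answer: $- \frac{11525160344318049}{20257526} \approx -5.6893 \cdot 10^{8}$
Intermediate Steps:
$u{\left(v \right)} = 75 + 2 v^{2}$ ($u{\left(v \right)} = \left(v^{2} + v^{2}\right) + 75 = 2 v^{2} + 75 = 75 + 2 v^{2}$)
$a = 5994$ ($a = \left(-999\right) \left(-6\right) = 5994$)
$\left(\left(\frac{u{\left(-97 \right)}}{-1058} - \frac{10880}{19147}\right) - 17160\right) \left(27125 + a\right) = \left(\left(\frac{75 + 2 \left(-97\right)^{2}}{-1058} - \frac{10880}{19147}\right) - 17160\right) \left(27125 + 5994\right) = \left(\left(\left(75 + 2 \cdot 9409\right) \left(- \frac{1}{1058}\right) - \frac{10880}{19147}\right) - 17160\right) 33119 = \left(\left(\left(75 + 18818\right) \left(- \frac{1}{1058}\right) - \frac{10880}{19147}\right) - 17160\right) 33119 = \left(\left(18893 \left(- \frac{1}{1058}\right) - \frac{10880}{19147}\right) - 17160\right) 33119 = \left(\left(- \frac{18893}{1058} - \frac{10880}{19147}\right) - 17160\right) 33119 = \left(- \frac{373255311}{20257526} - 17160\right) 33119 = \left(- \frac{347992401471}{20257526}\right) 33119 = - \frac{11525160344318049}{20257526}$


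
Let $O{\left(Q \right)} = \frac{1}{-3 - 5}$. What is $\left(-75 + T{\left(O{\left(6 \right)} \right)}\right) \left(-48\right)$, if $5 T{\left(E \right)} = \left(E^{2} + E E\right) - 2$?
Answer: $\frac{36189}{10} \approx 3618.9$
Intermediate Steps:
$O{\left(Q \right)} = - \frac{1}{8}$ ($O{\left(Q \right)} = \frac{1}{-8} = - \frac{1}{8}$)
$T{\left(E \right)} = - \frac{2}{5} + \frac{2 E^{2}}{5}$ ($T{\left(E \right)} = \frac{\left(E^{2} + E E\right) - 2}{5} = \frac{\left(E^{2} + E^{2}\right) - 2}{5} = \frac{2 E^{2} - 2}{5} = \frac{-2 + 2 E^{2}}{5} = - \frac{2}{5} + \frac{2 E^{2}}{5}$)
$\left(-75 + T{\left(O{\left(6 \right)} \right)}\right) \left(-48\right) = \left(-75 - \left(\frac{2}{5} - \frac{2 \left(- \frac{1}{8}\right)^{2}}{5}\right)\right) \left(-48\right) = \left(-75 + \left(- \frac{2}{5} + \frac{2}{5} \cdot \frac{1}{64}\right)\right) \left(-48\right) = \left(-75 + \left(- \frac{2}{5} + \frac{1}{160}\right)\right) \left(-48\right) = \left(-75 - \frac{63}{160}\right) \left(-48\right) = \left(- \frac{12063}{160}\right) \left(-48\right) = \frac{36189}{10}$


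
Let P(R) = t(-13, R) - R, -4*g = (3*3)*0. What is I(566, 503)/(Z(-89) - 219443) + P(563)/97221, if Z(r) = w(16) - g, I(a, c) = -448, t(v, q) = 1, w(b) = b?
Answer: -79762966/21332912367 ≈ -0.0037390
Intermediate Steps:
g = 0 (g = -3*3*0/4 = -9*0/4 = -¼*0 = 0)
Z(r) = 16 (Z(r) = 16 - 1*0 = 16 + 0 = 16)
P(R) = 1 - R
I(566, 503)/(Z(-89) - 219443) + P(563)/97221 = -448/(16 - 219443) + (1 - 1*563)/97221 = -448/(-219427) + (1 - 563)*(1/97221) = -448*(-1/219427) - 562*1/97221 = 448/219427 - 562/97221 = -79762966/21332912367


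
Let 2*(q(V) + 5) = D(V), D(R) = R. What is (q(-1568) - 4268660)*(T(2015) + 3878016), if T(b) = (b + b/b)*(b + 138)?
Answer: -35088312906336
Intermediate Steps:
q(V) = -5 + V/2
T(b) = (1 + b)*(138 + b) (T(b) = (b + 1)*(138 + b) = (1 + b)*(138 + b))
(q(-1568) - 4268660)*(T(2015) + 3878016) = ((-5 + (½)*(-1568)) - 4268660)*((138 + 2015² + 139*2015) + 3878016) = ((-5 - 784) - 4268660)*((138 + 4060225 + 280085) + 3878016) = (-789 - 4268660)*(4340448 + 3878016) = -4269449*8218464 = -35088312906336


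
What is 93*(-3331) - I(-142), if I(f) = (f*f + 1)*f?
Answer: 2553647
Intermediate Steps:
I(f) = f*(1 + f²) (I(f) = (f² + 1)*f = (1 + f²)*f = f*(1 + f²))
93*(-3331) - I(-142) = 93*(-3331) - (-142 + (-142)³) = -309783 - (-142 - 2863288) = -309783 - 1*(-2863430) = -309783 + 2863430 = 2553647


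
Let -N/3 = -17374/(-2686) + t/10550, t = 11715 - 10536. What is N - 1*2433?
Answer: -2044236423/833450 ≈ -2452.7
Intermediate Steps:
t = 1179
N = -16452573/833450 (N = -3*(-17374/(-2686) + 1179/10550) = -3*(-17374*(-1/2686) + 1179*(1/10550)) = -3*(511/79 + 1179/10550) = -3*5484191/833450 = -16452573/833450 ≈ -19.740)
N - 1*2433 = -16452573/833450 - 1*2433 = -16452573/833450 - 2433 = -2044236423/833450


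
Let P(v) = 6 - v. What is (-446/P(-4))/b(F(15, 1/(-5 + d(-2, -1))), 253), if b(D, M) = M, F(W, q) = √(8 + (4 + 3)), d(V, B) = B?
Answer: -223/1265 ≈ -0.17628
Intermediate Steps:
F(W, q) = √15 (F(W, q) = √(8 + 7) = √15)
(-446/P(-4))/b(F(15, 1/(-5 + d(-2, -1))), 253) = -446/(6 - 1*(-4))/253 = -446/(6 + 4)*(1/253) = -446/10*(1/253) = -446*⅒*(1/253) = -223/5*1/253 = -223/1265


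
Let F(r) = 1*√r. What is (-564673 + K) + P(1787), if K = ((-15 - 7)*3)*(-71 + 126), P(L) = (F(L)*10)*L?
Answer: -568303 + 17870*√1787 ≈ 1.8711e+5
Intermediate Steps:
F(r) = √r
P(L) = 10*L^(3/2) (P(L) = (√L*10)*L = (10*√L)*L = 10*L^(3/2))
K = -3630 (K = -22*3*55 = -66*55 = -3630)
(-564673 + K) + P(1787) = (-564673 - 3630) + 10*1787^(3/2) = -568303 + 10*(1787*√1787) = -568303 + 17870*√1787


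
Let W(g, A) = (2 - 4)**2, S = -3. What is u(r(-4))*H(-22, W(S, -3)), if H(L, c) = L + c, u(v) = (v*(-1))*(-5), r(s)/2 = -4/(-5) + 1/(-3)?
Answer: -84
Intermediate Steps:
r(s) = 14/15 (r(s) = 2*(-4/(-5) + 1/(-3)) = 2*(-4*(-1/5) + 1*(-1/3)) = 2*(4/5 - 1/3) = 2*(7/15) = 14/15)
W(g, A) = 4 (W(g, A) = (-2)**2 = 4)
u(v) = 5*v (u(v) = -v*(-5) = 5*v)
u(r(-4))*H(-22, W(S, -3)) = (5*(14/15))*(-22 + 4) = (14/3)*(-18) = -84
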